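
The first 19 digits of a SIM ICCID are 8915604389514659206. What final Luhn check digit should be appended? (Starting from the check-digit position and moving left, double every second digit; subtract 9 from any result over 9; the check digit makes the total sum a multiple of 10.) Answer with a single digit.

Partial digits right→left: 6 0 2 9 5 6 4 1 5 9 8 3 4 0 6 5 1 9 8
Double every second digit counting from the check-digit position (so the 1st, 3rd, 5th, ... of the partial from the right).
  doubled (with −9 where >9): 3 4 1 8 1 7 8 3 2 7 → sum 44
  kept as-is: 0 9 6 1 9 3 0 5 9 → sum 42
Total = 44 + 42 = 86.
Check digit = (10 − (86 mod 10)) mod 10 = 4.

4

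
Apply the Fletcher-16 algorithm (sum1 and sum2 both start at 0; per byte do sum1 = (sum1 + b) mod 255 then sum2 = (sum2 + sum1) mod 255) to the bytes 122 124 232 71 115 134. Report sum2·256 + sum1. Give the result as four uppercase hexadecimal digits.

3421

Running sums (mod 255):
  after byte 0 (122): sum1=122, sum2=122
  after byte 1 (124): sum1=246, sum2=113
  after byte 2 (232): sum1=223, sum2=81
  after byte 3 (71): sum1=39, sum2=120
  after byte 4 (115): sum1=154, sum2=19
  after byte 5 (134): sum1=33, sum2=52
Checksum = sum2·256 + sum1 = 52·256 + 33 = 13345 = 0x3421.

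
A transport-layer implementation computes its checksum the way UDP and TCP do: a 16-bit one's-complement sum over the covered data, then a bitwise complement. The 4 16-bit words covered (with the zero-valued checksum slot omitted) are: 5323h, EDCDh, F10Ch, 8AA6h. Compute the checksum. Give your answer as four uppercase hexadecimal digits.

435B

One's-complement addition (fold any carry out of bit 15 back into bit 0):
  0x5323 + 0xEDCD = 0x140F0 → wrap carry → 0x40F1
  0x40F1 + 0xF10C = 0x131FD → wrap carry → 0x31FE
  0x31FE + 0x8AA6 = 0x0BCA4
One's-complement sum = 0xBCA4.
Checksum = ~0xBCA4 & 0xFFFF = 0x435B.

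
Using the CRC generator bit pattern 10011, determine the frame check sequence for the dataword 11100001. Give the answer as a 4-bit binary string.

0000

Append 4 zeros: 111000010000. Divide by 10011 (XOR where the leading bit is 1):
  pos 0: 11100 XOR 10011 = 01111
  pos 1: 11110 XOR 10011 = 01101
  pos 2: 11010 XOR 10011 = 01001
  pos 3: 10011 XOR 10011 = 00000
Remainder (last 4 bits) = 0000. This is the CRC / FCS.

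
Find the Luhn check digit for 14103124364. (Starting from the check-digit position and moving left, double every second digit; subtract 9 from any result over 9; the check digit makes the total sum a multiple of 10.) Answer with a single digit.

7

Partial digits right→left: 4 6 3 4 2 1 3 0 1 4 1
Double every second digit counting from the check-digit position (so the 1st, 3rd, 5th, ... of the partial from the right).
  doubled (with −9 where >9): 8 6 4 6 2 2 → sum 28
  kept as-is: 6 4 1 0 4 → sum 15
Total = 28 + 15 = 43.
Check digit = (10 − (43 mod 10)) mod 10 = 7.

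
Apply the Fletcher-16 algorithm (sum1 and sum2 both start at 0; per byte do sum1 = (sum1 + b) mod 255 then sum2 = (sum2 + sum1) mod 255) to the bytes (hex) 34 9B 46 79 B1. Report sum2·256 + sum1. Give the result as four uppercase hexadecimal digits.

EA41

Running sums (mod 255):
  after byte 0 (34): sum1=52, sum2=52
  after byte 1 (9B): sum1=207, sum2=4
  after byte 2 (46): sum1=22, sum2=26
  after byte 3 (79): sum1=143, sum2=169
  after byte 4 (B1): sum1=65, sum2=234
Checksum = sum2·256 + sum1 = 234·256 + 65 = 59969 = 0xEA41.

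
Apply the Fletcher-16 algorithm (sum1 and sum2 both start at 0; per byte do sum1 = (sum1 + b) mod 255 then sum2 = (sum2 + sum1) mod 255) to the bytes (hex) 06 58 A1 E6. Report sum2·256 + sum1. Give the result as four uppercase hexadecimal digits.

4BE6

Running sums (mod 255):
  after byte 0 (06): sum1=6, sum2=6
  after byte 1 (58): sum1=94, sum2=100
  after byte 2 (A1): sum1=0, sum2=100
  after byte 3 (E6): sum1=230, sum2=75
Checksum = sum2·256 + sum1 = 75·256 + 230 = 19430 = 0x4BE6.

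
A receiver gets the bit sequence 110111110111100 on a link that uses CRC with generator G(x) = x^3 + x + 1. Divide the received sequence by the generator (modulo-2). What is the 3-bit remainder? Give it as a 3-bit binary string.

000

Modulo-2 division of 110111110111100 by 1011:
  pos 0: 1101 XOR 1011 = 0110
  pos 1: 1101 XOR 1011 = 0110
  pos 2: 1101 XOR 1011 = 0110
  pos 3: 1101 XOR 1011 = 0110
  pos 4: 1101 XOR 1011 = 0110
  pos 5: 1100 XOR 1011 = 0111
  pos 6: 1111 XOR 1011 = 0100
  pos 7: 1001 XOR 1011 = 0010
  pos 9: 1011 XOR 1011 = 0000
Remainder = 000 (zero — the frame passes the CRC check).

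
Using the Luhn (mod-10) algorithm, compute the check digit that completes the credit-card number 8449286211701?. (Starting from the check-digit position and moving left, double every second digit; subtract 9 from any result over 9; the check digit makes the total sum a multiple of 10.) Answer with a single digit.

Partial digits right→left: 1 0 7 1 1 2 6 8 2 9 4 4 8
Double every second digit counting from the check-digit position (so the 1st, 3rd, 5th, ... of the partial from the right).
  doubled (with −9 where >9): 2 5 2 3 4 8 7 → sum 31
  kept as-is: 0 1 2 8 9 4 → sum 24
Total = 31 + 24 = 55.
Check digit = (10 − (55 mod 10)) mod 10 = 5.

5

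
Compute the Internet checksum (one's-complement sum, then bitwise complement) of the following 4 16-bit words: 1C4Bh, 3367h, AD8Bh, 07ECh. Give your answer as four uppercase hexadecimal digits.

FAD5

One's-complement addition (fold any carry out of bit 15 back into bit 0):
  0x1C4B + 0x3367 = 0x04FB2
  0x4FB2 + 0xAD8B = 0x0FD3D
  0xFD3D + 0x07EC = 0x10529 → wrap carry → 0x052A
One's-complement sum = 0x052A.
Checksum = ~0x052A & 0xFFFF = 0xFAD5.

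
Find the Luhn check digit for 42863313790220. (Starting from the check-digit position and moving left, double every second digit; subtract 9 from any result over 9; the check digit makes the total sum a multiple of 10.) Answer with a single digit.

Partial digits right→left: 0 2 2 0 9 7 3 1 3 3 6 8 2 4
Double every second digit counting from the check-digit position (so the 1st, 3rd, 5th, ... of the partial from the right).
  doubled (with −9 where >9): 0 4 9 6 6 3 4 → sum 32
  kept as-is: 2 0 7 1 3 8 4 → sum 25
Total = 32 + 25 = 57.
Check digit = (10 − (57 mod 10)) mod 10 = 3.

3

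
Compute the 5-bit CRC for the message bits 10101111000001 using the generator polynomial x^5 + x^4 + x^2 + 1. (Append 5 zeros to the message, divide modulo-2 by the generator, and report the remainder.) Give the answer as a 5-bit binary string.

11010

Append 5 zeros: 1010111100000100000. Divide by 110101 (XOR where the leading bit is 1):
  pos 0: 101011 XOR 110101 = 011110
  pos 1: 111101 XOR 110101 = 001000
  pos 3: 100010 XOR 110101 = 010111
  pos 4: 101110 XOR 110101 = 011011
  pos 5: 110110 XOR 110101 = 000011
  pos 9: 110010 XOR 110101 = 000111
  pos 12: 111000 XOR 110101 = 001101
Remainder (last 5 bits) = 11010. This is the CRC / FCS.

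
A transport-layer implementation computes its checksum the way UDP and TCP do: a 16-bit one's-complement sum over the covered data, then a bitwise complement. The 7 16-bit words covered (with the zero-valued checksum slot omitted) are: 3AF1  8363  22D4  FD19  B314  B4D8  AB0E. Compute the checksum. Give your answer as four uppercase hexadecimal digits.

One's-complement addition (fold any carry out of bit 15 back into bit 0):
  0x3AF1 + 0x8363 = 0x0BE54
  0xBE54 + 0x22D4 = 0x0E128
  0xE128 + 0xFD19 = 0x1DE41 → wrap carry → 0xDE42
  0xDE42 + 0xB314 = 0x19156 → wrap carry → 0x9157
  0x9157 + 0xB4D8 = 0x1462F → wrap carry → 0x4630
  0x4630 + 0xAB0E = 0x0F13E
One's-complement sum = 0xF13E.
Checksum = ~0xF13E & 0xFFFF = 0x0EC1.

0EC1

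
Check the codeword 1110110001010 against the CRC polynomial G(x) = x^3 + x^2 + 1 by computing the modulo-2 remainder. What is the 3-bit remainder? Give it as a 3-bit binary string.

101

Modulo-2 division of 1110110001010 by 1101:
  pos 0: 1110 XOR 1101 = 0011
  pos 2: 1111 XOR 1101 = 0010
  pos 4: 1000 XOR 1101 = 0101
  pos 5: 1010 XOR 1101 = 0111
  pos 6: 1111 XOR 1101 = 0010
  pos 8: 1001 XOR 1101 = 0100
  pos 9: 1000 XOR 1101 = 0101
Remainder = 101 (nonzero — an error is detected).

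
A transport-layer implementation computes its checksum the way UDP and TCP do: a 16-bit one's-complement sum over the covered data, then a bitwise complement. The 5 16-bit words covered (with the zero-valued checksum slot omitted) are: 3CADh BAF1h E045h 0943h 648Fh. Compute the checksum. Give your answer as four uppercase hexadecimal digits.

One's-complement addition (fold any carry out of bit 15 back into bit 0):
  0x3CAD + 0xBAF1 = 0x0F79E
  0xF79E + 0xE045 = 0x1D7E3 → wrap carry → 0xD7E4
  0xD7E4 + 0x0943 = 0x0E127
  0xE127 + 0x648F = 0x145B6 → wrap carry → 0x45B7
One's-complement sum = 0x45B7.
Checksum = ~0x45B7 & 0xFFFF = 0xBA48.

BA48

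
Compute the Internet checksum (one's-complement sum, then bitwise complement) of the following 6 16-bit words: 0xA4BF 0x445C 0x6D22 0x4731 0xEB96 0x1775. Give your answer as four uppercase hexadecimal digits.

One's-complement addition (fold any carry out of bit 15 back into bit 0):
  0xA4BF + 0x445C = 0x0E91B
  0xE91B + 0x6D22 = 0x1563D → wrap carry → 0x563E
  0x563E + 0x4731 = 0x09D6F
  0x9D6F + 0xEB96 = 0x18905 → wrap carry → 0x8906
  0x8906 + 0x1775 = 0x0A07B
One's-complement sum = 0xA07B.
Checksum = ~0xA07B & 0xFFFF = 0x5F84.

5F84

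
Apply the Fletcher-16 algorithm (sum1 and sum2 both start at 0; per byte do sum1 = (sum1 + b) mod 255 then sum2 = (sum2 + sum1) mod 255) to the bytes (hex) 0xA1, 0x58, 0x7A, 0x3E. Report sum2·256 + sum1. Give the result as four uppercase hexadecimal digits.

Running sums (mod 255):
  after byte 0 (0xA1): sum1=161, sum2=161
  after byte 1 (0x58): sum1=249, sum2=155
  after byte 2 (0x7A): sum1=116, sum2=16
  after byte 3 (0x3E): sum1=178, sum2=194
Checksum = sum2·256 + sum1 = 194·256 + 178 = 49842 = 0xC2B2.

C2B2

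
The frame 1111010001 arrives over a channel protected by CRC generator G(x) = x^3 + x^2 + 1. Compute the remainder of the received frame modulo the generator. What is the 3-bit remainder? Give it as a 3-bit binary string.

Modulo-2 division of 1111010001 by 1101:
  pos 0: 1111 XOR 1101 = 0010
  pos 2: 1001 XOR 1101 = 0100
  pos 3: 1000 XOR 1101 = 0101
  pos 4: 1010 XOR 1101 = 0111
  pos 5: 1110 XOR 1101 = 0011
Remainder = 111 (nonzero — an error is detected).

111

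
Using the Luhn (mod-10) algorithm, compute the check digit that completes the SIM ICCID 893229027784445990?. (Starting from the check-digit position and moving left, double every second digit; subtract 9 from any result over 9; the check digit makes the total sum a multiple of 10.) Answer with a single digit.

Partial digits right→left: 0 9 9 5 4 4 4 8 7 7 2 0 9 2 2 3 9 8
Double every second digit counting from the check-digit position (so the 1st, 3rd, 5th, ... of the partial from the right).
  doubled (with −9 where >9): 0 9 8 8 5 4 9 4 9 → sum 56
  kept as-is: 9 5 4 8 7 0 2 3 8 → sum 46
Total = 56 + 46 = 102.
Check digit = (10 − (102 mod 10)) mod 10 = 8.

8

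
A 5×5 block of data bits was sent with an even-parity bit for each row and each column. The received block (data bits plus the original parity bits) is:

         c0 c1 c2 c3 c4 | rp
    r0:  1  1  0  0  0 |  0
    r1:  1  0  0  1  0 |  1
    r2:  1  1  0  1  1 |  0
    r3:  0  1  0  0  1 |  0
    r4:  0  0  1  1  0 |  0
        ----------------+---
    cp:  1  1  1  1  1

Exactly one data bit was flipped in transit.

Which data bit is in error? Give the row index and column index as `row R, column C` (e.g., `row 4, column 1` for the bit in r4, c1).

row 1, column 4

Recompute each row's even parity and compare to rp:
  r0: data parity 0, sent rp 0 → ok
  r1: data parity 0, sent rp 1 → mismatch
  r2: data parity 0, sent rp 0 → ok
  r3: data parity 0, sent rp 0 → ok
  r4: data parity 0, sent rp 0 → ok
Recompute each column's even parity and compare to cp:
  c0: data parity 1, sent cp 1 → ok
  c1: data parity 1, sent cp 1 → ok
  c2: data parity 1, sent cp 1 → ok
  c3: data parity 1, sent cp 1 → ok
  c4: data parity 0, sent cp 1 → mismatch
Exactly one row (r1) and one column (c4) fail → the flipped bit is at their intersection.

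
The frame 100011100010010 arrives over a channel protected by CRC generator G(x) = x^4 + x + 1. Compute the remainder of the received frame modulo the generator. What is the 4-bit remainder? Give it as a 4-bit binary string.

Modulo-2 division of 100011100010010 by 10011:
  pos 0: 10001 XOR 10011 = 00010
  pos 3: 10110 XOR 10011 = 00101
  pos 5: 10100 XOR 10011 = 00111
  pos 7: 11110 XOR 10011 = 01101
  pos 8: 11010 XOR 10011 = 01001
  pos 9: 10011 XOR 10011 = 00000
Remainder = 0000 (zero — the frame passes the CRC check).

0000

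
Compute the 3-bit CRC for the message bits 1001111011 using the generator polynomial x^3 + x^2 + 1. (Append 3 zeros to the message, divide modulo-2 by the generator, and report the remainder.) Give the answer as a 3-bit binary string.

000

Append 3 zeros: 1001111011000. Divide by 1101 (XOR where the leading bit is 1):
  pos 0: 1001 XOR 1101 = 0100
  pos 1: 1001 XOR 1101 = 0100
  pos 2: 1001 XOR 1101 = 0100
  pos 3: 1001 XOR 1101 = 0100
  pos 4: 1000 XOR 1101 = 0101
  pos 5: 1011 XOR 1101 = 0110
  pos 6: 1101 XOR 1101 = 0000
Remainder (last 3 bits) = 000. This is the CRC / FCS.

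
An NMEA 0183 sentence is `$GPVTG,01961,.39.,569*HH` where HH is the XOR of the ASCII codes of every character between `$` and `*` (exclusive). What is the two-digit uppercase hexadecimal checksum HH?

XOR the ASCII codes of the payload characters:
  'G' = 0x47 → acc = 0x47
  'P' = 0x50 → acc = 0x17
  'V' = 0x56 → acc = 0x41
  'T' = 0x54 → acc = 0x15
  'G' = 0x47 → acc = 0x52
  ',' = 0x2C → acc = 0x7E
  '0' = 0x30 → acc = 0x4E
  '1' = 0x31 → acc = 0x7F
  '9' = 0x39 → acc = 0x46
  '6' = 0x36 → acc = 0x70
  '1' = 0x31 → acc = 0x41
  ',' = 0x2C → acc = 0x6D
  '.' = 0x2E → acc = 0x43
  '3' = 0x33 → acc = 0x70
  '9' = 0x39 → acc = 0x49
  '.' = 0x2E → acc = 0x67
  ',' = 0x2C → acc = 0x4B
  '5' = 0x35 → acc = 0x7E
  '6' = 0x36 → acc = 0x48
  '9' = 0x39 → acc = 0x71
Checksum = 0x71.

71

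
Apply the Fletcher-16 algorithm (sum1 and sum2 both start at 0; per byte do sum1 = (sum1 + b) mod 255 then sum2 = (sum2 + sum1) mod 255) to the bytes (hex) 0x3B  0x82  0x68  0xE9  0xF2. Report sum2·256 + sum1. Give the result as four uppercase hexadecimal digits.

3203

Running sums (mod 255):
  after byte 0 (0x3B): sum1=59, sum2=59
  after byte 1 (0x82): sum1=189, sum2=248
  after byte 2 (0x68): sum1=38, sum2=31
  after byte 3 (0xE9): sum1=16, sum2=47
  after byte 4 (0xF2): sum1=3, sum2=50
Checksum = sum2·256 + sum1 = 50·256 + 3 = 12803 = 0x3203.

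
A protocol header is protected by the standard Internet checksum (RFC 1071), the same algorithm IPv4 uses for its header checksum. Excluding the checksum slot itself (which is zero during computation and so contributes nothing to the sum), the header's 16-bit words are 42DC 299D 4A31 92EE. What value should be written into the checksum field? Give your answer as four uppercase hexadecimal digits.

One's-complement addition (fold any carry out of bit 15 back into bit 0):
  0x42DC + 0x299D = 0x06C79
  0x6C79 + 0x4A31 = 0x0B6AA
  0xB6AA + 0x92EE = 0x14998 → wrap carry → 0x4999
One's-complement sum = 0x4999.
Checksum = ~0x4999 & 0xFFFF = 0xB666.

B666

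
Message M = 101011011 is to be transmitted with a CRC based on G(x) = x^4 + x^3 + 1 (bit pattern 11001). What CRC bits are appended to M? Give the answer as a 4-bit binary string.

0010

Append 4 zeros: 1010110110000. Divide by 11001 (XOR where the leading bit is 1):
  pos 0: 10101 XOR 11001 = 01100
  pos 1: 11001 XOR 11001 = 00000
  pos 7: 11000 XOR 11001 = 00001
Remainder (last 4 bits) = 0010. This is the CRC / FCS.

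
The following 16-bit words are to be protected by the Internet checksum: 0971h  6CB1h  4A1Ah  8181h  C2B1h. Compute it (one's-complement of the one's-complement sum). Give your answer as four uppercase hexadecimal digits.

One's-complement addition (fold any carry out of bit 15 back into bit 0):
  0x0971 + 0x6CB1 = 0x07622
  0x7622 + 0x4A1A = 0x0C03C
  0xC03C + 0x8181 = 0x141BD → wrap carry → 0x41BE
  0x41BE + 0xC2B1 = 0x1046F → wrap carry → 0x0470
One's-complement sum = 0x0470.
Checksum = ~0x0470 & 0xFFFF = 0xFB8F.

FB8F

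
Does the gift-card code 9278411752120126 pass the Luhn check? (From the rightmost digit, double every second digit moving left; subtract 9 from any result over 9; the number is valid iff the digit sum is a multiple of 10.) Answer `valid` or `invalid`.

From the right, keep odd positions and double even positions (subtract 9 from any doubled value over 9):
  doubled (positions 2,4,...): 4 0 2 1 2 8 5 9 → sum 31
  kept (positions 1,3,...): 6 1 2 2 7 1 8 2 → sum 29
Total = 60.
60 mod 10 = 0, so the number is valid.

valid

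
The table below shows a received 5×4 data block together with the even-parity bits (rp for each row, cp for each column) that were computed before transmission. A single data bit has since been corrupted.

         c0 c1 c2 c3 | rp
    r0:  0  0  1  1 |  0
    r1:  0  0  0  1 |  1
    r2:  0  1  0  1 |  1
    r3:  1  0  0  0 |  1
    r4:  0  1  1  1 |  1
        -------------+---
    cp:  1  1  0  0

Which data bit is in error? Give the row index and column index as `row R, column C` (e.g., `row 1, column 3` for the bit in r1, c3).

row 2, column 1

Recompute each row's even parity and compare to rp:
  r0: data parity 0, sent rp 0 → ok
  r1: data parity 1, sent rp 1 → ok
  r2: data parity 0, sent rp 1 → mismatch
  r3: data parity 1, sent rp 1 → ok
  r4: data parity 1, sent rp 1 → ok
Recompute each column's even parity and compare to cp:
  c0: data parity 1, sent cp 1 → ok
  c1: data parity 0, sent cp 1 → mismatch
  c2: data parity 0, sent cp 0 → ok
  c3: data parity 0, sent cp 0 → ok
Exactly one row (r2) and one column (c1) fail → the flipped bit is at their intersection.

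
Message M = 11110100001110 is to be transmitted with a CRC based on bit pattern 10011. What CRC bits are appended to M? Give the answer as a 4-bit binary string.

Append 4 zeros: 111101000011100000. Divide by 10011 (XOR where the leading bit is 1):
  pos 0: 11110 XOR 10011 = 01101
  pos 1: 11011 XOR 10011 = 01000
  pos 2: 10000 XOR 10011 = 00011
  pos 5: 11000 XOR 10011 = 01011
  pos 6: 10111 XOR 10011 = 00100
  pos 8: 10011 XOR 10011 = 00000
Remainder (last 4 bits) = 0000. This is the CRC / FCS.

0000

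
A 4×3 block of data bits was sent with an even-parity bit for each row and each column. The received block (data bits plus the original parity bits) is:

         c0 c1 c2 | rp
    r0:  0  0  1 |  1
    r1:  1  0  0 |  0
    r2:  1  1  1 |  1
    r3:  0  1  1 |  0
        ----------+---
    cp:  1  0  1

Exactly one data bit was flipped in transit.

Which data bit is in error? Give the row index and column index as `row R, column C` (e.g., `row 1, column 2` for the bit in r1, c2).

row 1, column 0

Recompute each row's even parity and compare to rp:
  r0: data parity 1, sent rp 1 → ok
  r1: data parity 1, sent rp 0 → mismatch
  r2: data parity 1, sent rp 1 → ok
  r3: data parity 0, sent rp 0 → ok
Recompute each column's even parity and compare to cp:
  c0: data parity 0, sent cp 1 → mismatch
  c1: data parity 0, sent cp 0 → ok
  c2: data parity 1, sent cp 1 → ok
Exactly one row (r1) and one column (c0) fail → the flipped bit is at their intersection.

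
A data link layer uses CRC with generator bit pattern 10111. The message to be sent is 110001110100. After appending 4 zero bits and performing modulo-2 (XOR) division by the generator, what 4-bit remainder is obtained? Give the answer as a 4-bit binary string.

Append 4 zeros: 1100011101000000. Divide by 10111 (XOR where the leading bit is 1):
  pos 0: 11000 XOR 10111 = 01111
  pos 1: 11111 XOR 10111 = 01000
  pos 2: 10001 XOR 10111 = 00110
  pos 4: 11010 XOR 10111 = 01101
  pos 5: 11011 XOR 10111 = 01100
  pos 6: 11000 XOR 10111 = 01111
  pos 7: 11110 XOR 10111 = 01001
  pos 8: 10010 XOR 10111 = 00101
  pos 10: 10100 XOR 10111 = 00011
Remainder (last 4 bits) = 0110. This is the CRC / FCS.

0110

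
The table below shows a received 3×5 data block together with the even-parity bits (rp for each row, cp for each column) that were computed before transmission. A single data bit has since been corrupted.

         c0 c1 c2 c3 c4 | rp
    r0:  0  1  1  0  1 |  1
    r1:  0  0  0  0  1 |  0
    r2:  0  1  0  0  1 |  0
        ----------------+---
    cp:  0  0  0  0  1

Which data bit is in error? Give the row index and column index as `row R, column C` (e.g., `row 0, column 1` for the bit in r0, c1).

row 1, column 2

Recompute each row's even parity and compare to rp:
  r0: data parity 1, sent rp 1 → ok
  r1: data parity 1, sent rp 0 → mismatch
  r2: data parity 0, sent rp 0 → ok
Recompute each column's even parity and compare to cp:
  c0: data parity 0, sent cp 0 → ok
  c1: data parity 0, sent cp 0 → ok
  c2: data parity 1, sent cp 0 → mismatch
  c3: data parity 0, sent cp 0 → ok
  c4: data parity 1, sent cp 1 → ok
Exactly one row (r1) and one column (c2) fail → the flipped bit is at their intersection.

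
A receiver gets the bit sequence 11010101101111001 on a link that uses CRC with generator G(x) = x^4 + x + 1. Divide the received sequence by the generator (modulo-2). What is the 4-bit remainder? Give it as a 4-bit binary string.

1111

Modulo-2 division of 11010101101111001 by 10011:
  pos 0: 11010 XOR 10011 = 01001
  pos 1: 10011 XOR 10011 = 00000
  pos 7: 11011 XOR 10011 = 01000
  pos 8: 10001 XOR 10011 = 00010
  pos 11: 10100 XOR 10011 = 00111
Remainder = 1111 (nonzero — an error is detected).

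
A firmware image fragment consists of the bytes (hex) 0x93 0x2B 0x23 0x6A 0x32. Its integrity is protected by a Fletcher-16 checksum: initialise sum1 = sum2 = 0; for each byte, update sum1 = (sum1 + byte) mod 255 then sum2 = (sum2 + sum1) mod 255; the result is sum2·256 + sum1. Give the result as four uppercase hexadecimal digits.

FE7E

Running sums (mod 255):
  after byte 0 (0x93): sum1=147, sum2=147
  after byte 1 (0x2B): sum1=190, sum2=82
  after byte 2 (0x23): sum1=225, sum2=52
  after byte 3 (0x6A): sum1=76, sum2=128
  after byte 4 (0x32): sum1=126, sum2=254
Checksum = sum2·256 + sum1 = 254·256 + 126 = 65150 = 0xFE7E.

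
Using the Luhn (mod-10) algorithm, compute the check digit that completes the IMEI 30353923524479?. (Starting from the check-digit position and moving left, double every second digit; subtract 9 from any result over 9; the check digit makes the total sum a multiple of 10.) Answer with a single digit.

6

Partial digits right→left: 9 7 4 4 2 5 3 2 9 3 5 3 0 3
Double every second digit counting from the check-digit position (so the 1st, 3rd, 5th, ... of the partial from the right).
  doubled (with −9 where >9): 9 8 4 6 9 1 0 → sum 37
  kept as-is: 7 4 5 2 3 3 3 → sum 27
Total = 37 + 27 = 64.
Check digit = (10 − (64 mod 10)) mod 10 = 6.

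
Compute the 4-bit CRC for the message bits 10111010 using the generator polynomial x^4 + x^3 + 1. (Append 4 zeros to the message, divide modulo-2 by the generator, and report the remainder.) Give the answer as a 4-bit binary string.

Append 4 zeros: 101110100000. Divide by 11001 (XOR where the leading bit is 1):
  pos 0: 10111 XOR 11001 = 01110
  pos 1: 11100 XOR 11001 = 00101
  pos 3: 10110 XOR 11001 = 01111
  pos 4: 11110 XOR 11001 = 00111
  pos 6: 11100 XOR 11001 = 00101
Remainder (last 4 bits) = 1010. This is the CRC / FCS.

1010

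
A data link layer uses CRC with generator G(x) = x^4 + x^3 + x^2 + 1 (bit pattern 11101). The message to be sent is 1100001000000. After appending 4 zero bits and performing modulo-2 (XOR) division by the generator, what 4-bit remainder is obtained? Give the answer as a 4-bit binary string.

1110

Append 4 zeros: 11000010000000000. Divide by 11101 (XOR where the leading bit is 1):
  pos 0: 11000 XOR 11101 = 00101
  pos 2: 10101 XOR 11101 = 01000
  pos 3: 10000 XOR 11101 = 01101
  pos 4: 11010 XOR 11101 = 00111
  pos 6: 11100 XOR 11101 = 00001
  pos 10: 10000 XOR 11101 = 01101
  pos 11: 11010 XOR 11101 = 00111
Remainder (last 4 bits) = 1110. This is the CRC / FCS.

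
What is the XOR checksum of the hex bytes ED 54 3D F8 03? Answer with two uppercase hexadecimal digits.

XOR the bytes together:
  start with 0xED
  0xED ⊕ 0x54 = 0xB9
  0xB9 ⊕ 0x3D = 0x84
  0x84 ⊕ 0xF8 = 0x7C
  0x7C ⊕ 0x03 = 0x7F

7F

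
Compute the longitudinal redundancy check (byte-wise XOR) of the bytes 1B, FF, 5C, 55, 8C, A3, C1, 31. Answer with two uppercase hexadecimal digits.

XOR the bytes together:
  start with 0x1B
  0x1B ⊕ 0xFF = 0xE4
  0xE4 ⊕ 0x5C = 0xB8
  0xB8 ⊕ 0x55 = 0xED
  0xED ⊕ 0x8C = 0x61
  0x61 ⊕ 0xA3 = 0xC2
  0xC2 ⊕ 0xC1 = 0x03
  0x03 ⊕ 0x31 = 0x32

32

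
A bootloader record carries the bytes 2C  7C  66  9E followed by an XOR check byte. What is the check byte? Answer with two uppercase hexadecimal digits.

A8

XOR the bytes together:
  start with 0x2C
  0x2C ⊕ 0x7C = 0x50
  0x50 ⊕ 0x66 = 0x36
  0x36 ⊕ 0x9E = 0xA8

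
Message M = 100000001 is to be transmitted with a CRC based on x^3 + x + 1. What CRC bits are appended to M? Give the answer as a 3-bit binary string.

101

Append 3 zeros: 100000001000. Divide by 1011 (XOR where the leading bit is 1):
  pos 0: 1000 XOR 1011 = 0011
  pos 2: 1100 XOR 1011 = 0111
  pos 3: 1110 XOR 1011 = 0101
  pos 4: 1010 XOR 1011 = 0001
  pos 7: 1100 XOR 1011 = 0111
  pos 8: 1110 XOR 1011 = 0101
Remainder (last 3 bits) = 101. This is the CRC / FCS.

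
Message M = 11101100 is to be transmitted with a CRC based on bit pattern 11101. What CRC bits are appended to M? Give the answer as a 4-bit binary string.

Append 4 zeros: 111011000000. Divide by 11101 (XOR where the leading bit is 1):
  pos 0: 11101 XOR 11101 = 00000
  pos 5: 10000 XOR 11101 = 01101
  pos 6: 11010 XOR 11101 = 00111
Remainder (last 4 bits) = 1110. This is the CRC / FCS.

1110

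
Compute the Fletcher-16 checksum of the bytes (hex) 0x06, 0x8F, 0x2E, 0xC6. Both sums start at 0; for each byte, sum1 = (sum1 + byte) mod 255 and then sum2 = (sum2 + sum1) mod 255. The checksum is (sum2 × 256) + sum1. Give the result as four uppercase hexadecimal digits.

Running sums (mod 255):
  after byte 0 (0x06): sum1=6, sum2=6
  after byte 1 (0x8F): sum1=149, sum2=155
  after byte 2 (0x2E): sum1=195, sum2=95
  after byte 3 (0xC6): sum1=138, sum2=233
Checksum = sum2·256 + sum1 = 233·256 + 138 = 59786 = 0xE98A.

E98A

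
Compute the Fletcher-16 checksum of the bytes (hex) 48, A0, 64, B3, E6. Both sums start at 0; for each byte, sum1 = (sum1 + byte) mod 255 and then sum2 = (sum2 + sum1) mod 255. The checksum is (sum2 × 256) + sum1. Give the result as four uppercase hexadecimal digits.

67E7

Running sums (mod 255):
  after byte 0 (48): sum1=72, sum2=72
  after byte 1 (A0): sum1=232, sum2=49
  after byte 2 (64): sum1=77, sum2=126
  after byte 3 (B3): sum1=1, sum2=127
  after byte 4 (E6): sum1=231, sum2=103
Checksum = sum2·256 + sum1 = 103·256 + 231 = 26599 = 0x67E7.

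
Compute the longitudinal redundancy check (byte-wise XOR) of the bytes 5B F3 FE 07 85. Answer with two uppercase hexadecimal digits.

D4

XOR the bytes together:
  start with 0x5B
  0x5B ⊕ 0xF3 = 0xA8
  0xA8 ⊕ 0xFE = 0x56
  0x56 ⊕ 0x07 = 0x51
  0x51 ⊕ 0x85 = 0xD4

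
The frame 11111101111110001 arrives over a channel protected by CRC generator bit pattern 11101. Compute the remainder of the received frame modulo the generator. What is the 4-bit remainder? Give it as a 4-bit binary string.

0001

Modulo-2 division of 11111101111110001 by 11101:
  pos 0: 11111 XOR 11101 = 00010
  pos 3: 10101 XOR 11101 = 01000
  pos 4: 10001 XOR 11101 = 01100
  pos 5: 11001 XOR 11101 = 00100
  pos 7: 10011 XOR 11101 = 01110
  pos 8: 11101 XOR 11101 = 00000
Remainder = 0001 (nonzero — an error is detected).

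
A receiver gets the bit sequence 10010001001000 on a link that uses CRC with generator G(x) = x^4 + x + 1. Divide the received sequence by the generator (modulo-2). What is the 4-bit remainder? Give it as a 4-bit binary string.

Modulo-2 division of 10010001001000 by 10011:
  pos 0: 10010 XOR 10011 = 00001
  pos 4: 10010 XOR 10011 = 00001
  pos 8: 10100 XOR 10011 = 00111
Remainder = 1110 (nonzero — an error is detected).

1110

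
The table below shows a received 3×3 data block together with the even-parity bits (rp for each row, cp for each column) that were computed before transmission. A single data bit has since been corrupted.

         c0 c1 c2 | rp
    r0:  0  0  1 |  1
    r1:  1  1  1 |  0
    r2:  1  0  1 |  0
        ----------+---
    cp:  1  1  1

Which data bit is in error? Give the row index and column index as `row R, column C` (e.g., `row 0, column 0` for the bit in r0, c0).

Recompute each row's even parity and compare to rp:
  r0: data parity 1, sent rp 1 → ok
  r1: data parity 1, sent rp 0 → mismatch
  r2: data parity 0, sent rp 0 → ok
Recompute each column's even parity and compare to cp:
  c0: data parity 0, sent cp 1 → mismatch
  c1: data parity 1, sent cp 1 → ok
  c2: data parity 1, sent cp 1 → ok
Exactly one row (r1) and one column (c0) fail → the flipped bit is at their intersection.

row 1, column 0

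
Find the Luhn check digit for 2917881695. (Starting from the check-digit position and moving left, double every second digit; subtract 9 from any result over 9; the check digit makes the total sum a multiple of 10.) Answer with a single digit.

4

Partial digits right→left: 5 9 6 1 8 8 7 1 9 2
Double every second digit counting from the check-digit position (so the 1st, 3rd, 5th, ... of the partial from the right).
  doubled (with −9 where >9): 1 3 7 5 9 → sum 25
  kept as-is: 9 1 8 1 2 → sum 21
Total = 25 + 21 = 46.
Check digit = (10 − (46 mod 10)) mod 10 = 4.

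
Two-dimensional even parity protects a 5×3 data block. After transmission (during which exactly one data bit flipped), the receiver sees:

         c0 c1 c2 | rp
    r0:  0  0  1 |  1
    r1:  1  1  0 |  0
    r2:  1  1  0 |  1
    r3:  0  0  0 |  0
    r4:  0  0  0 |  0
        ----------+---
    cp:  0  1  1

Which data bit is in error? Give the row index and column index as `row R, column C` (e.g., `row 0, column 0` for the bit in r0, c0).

Recompute each row's even parity and compare to rp:
  r0: data parity 1, sent rp 1 → ok
  r1: data parity 0, sent rp 0 → ok
  r2: data parity 0, sent rp 1 → mismatch
  r3: data parity 0, sent rp 0 → ok
  r4: data parity 0, sent rp 0 → ok
Recompute each column's even parity and compare to cp:
  c0: data parity 0, sent cp 0 → ok
  c1: data parity 0, sent cp 1 → mismatch
  c2: data parity 1, sent cp 1 → ok
Exactly one row (r2) and one column (c1) fail → the flipped bit is at their intersection.

row 2, column 1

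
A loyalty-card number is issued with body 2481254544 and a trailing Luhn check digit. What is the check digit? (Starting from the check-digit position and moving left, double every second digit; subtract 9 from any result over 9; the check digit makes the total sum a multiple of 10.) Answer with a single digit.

Partial digits right→left: 4 4 5 4 5 2 1 8 4 2
Double every second digit counting from the check-digit position (so the 1st, 3rd, 5th, ... of the partial from the right).
  doubled (with −9 where >9): 8 1 1 2 8 → sum 20
  kept as-is: 4 4 2 8 2 → sum 20
Total = 20 + 20 = 40.
Check digit = (10 − (40 mod 10)) mod 10 = 0.

0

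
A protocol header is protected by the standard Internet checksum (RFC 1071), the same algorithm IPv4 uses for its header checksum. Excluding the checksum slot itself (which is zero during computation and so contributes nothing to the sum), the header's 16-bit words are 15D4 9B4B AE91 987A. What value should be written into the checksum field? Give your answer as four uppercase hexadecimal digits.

One's-complement addition (fold any carry out of bit 15 back into bit 0):
  0x15D4 + 0x9B4B = 0x0B11F
  0xB11F + 0xAE91 = 0x15FB0 → wrap carry → 0x5FB1
  0x5FB1 + 0x987A = 0x0F82B
One's-complement sum = 0xF82B.
Checksum = ~0xF82B & 0xFFFF = 0x07D4.

07D4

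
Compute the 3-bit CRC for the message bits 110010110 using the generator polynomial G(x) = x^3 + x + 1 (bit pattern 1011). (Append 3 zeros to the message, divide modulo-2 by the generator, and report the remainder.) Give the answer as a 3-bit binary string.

101

Append 3 zeros: 110010110000. Divide by 1011 (XOR where the leading bit is 1):
  pos 0: 1100 XOR 1011 = 0111
  pos 1: 1111 XOR 1011 = 0100
  pos 2: 1000 XOR 1011 = 0011
  pos 4: 1111 XOR 1011 = 0100
  pos 5: 1000 XOR 1011 = 0011
  pos 7: 1100 XOR 1011 = 0111
  pos 8: 1110 XOR 1011 = 0101
Remainder (last 3 bits) = 101. This is the CRC / FCS.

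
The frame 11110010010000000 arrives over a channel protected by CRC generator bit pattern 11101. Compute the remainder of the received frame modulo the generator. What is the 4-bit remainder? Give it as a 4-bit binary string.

Modulo-2 division of 11110010010000000 by 11101:
  pos 0: 11110 XOR 11101 = 00011
  pos 3: 11010 XOR 11101 = 00111
  pos 5: 11101 XOR 11101 = 00000
Remainder = 0000 (zero — the frame passes the CRC check).

0000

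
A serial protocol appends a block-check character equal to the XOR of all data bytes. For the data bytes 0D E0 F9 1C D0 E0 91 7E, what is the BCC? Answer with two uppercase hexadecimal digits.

D7

XOR the bytes together:
  start with 0x0D
  0x0D ⊕ 0xE0 = 0xED
  0xED ⊕ 0xF9 = 0x14
  0x14 ⊕ 0x1C = 0x08
  0x08 ⊕ 0xD0 = 0xD8
  0xD8 ⊕ 0xE0 = 0x38
  0x38 ⊕ 0x91 = 0xA9
  0xA9 ⊕ 0x7E = 0xD7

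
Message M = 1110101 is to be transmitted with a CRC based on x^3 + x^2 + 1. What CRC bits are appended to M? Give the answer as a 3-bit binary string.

Append 3 zeros: 1110101000. Divide by 1101 (XOR where the leading bit is 1):
  pos 0: 1110 XOR 1101 = 0011
  pos 2: 1110 XOR 1101 = 0011
  pos 4: 1110 XOR 1101 = 0011
  pos 6: 1100 XOR 1101 = 0001
Remainder (last 3 bits) = 001. This is the CRC / FCS.

001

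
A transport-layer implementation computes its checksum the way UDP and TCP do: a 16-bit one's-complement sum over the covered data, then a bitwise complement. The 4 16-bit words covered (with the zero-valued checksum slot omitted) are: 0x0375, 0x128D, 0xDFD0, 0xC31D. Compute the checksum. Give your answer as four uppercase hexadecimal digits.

470F

One's-complement addition (fold any carry out of bit 15 back into bit 0):
  0x0375 + 0x128D = 0x01602
  0x1602 + 0xDFD0 = 0x0F5D2
  0xF5D2 + 0xC31D = 0x1B8EF → wrap carry → 0xB8F0
One's-complement sum = 0xB8F0.
Checksum = ~0xB8F0 & 0xFFFF = 0x470F.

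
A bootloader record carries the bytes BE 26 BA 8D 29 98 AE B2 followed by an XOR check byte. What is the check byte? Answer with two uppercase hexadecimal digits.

02

XOR the bytes together:
  start with 0xBE
  0xBE ⊕ 0x26 = 0x98
  0x98 ⊕ 0xBA = 0x22
  0x22 ⊕ 0x8D = 0xAF
  0xAF ⊕ 0x29 = 0x86
  0x86 ⊕ 0x98 = 0x1E
  0x1E ⊕ 0xAE = 0xB0
  0xB0 ⊕ 0xB2 = 0x02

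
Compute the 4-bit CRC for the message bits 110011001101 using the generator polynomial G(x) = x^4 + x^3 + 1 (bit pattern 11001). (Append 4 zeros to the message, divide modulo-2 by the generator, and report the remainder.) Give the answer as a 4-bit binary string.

1011

Append 4 zeros: 1100110011010000. Divide by 11001 (XOR where the leading bit is 1):
  pos 0: 11001 XOR 11001 = 00000
  pos 5: 10011 XOR 11001 = 01010
  pos 6: 10100 XOR 11001 = 01101
  pos 7: 11011 XOR 11001 = 00010
  pos 10: 10000 XOR 11001 = 01001
  pos 11: 10010 XOR 11001 = 01011
Remainder (last 4 bits) = 1011. This is the CRC / FCS.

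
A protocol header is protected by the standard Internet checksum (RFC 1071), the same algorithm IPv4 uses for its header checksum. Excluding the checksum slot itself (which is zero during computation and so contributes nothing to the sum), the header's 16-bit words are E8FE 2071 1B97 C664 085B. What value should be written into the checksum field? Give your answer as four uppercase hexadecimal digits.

0C39

One's-complement addition (fold any carry out of bit 15 back into bit 0):
  0xE8FE + 0x2071 = 0x1096F → wrap carry → 0x0970
  0x0970 + 0x1B97 = 0x02507
  0x2507 + 0xC664 = 0x0EB6B
  0xEB6B + 0x085B = 0x0F3C6
One's-complement sum = 0xF3C6.
Checksum = ~0xF3C6 & 0xFFFF = 0x0C39.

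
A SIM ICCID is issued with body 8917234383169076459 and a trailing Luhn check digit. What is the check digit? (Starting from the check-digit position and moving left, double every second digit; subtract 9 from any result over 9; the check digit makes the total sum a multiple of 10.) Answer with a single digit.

Partial digits right→left: 9 5 4 6 7 0 9 6 1 3 8 3 4 3 2 7 1 9 8
Double every second digit counting from the check-digit position (so the 1st, 3rd, 5th, ... of the partial from the right).
  doubled (with −9 where >9): 9 8 5 9 2 7 8 4 2 7 → sum 61
  kept as-is: 5 6 0 6 3 3 3 7 9 → sum 42
Total = 61 + 42 = 103.
Check digit = (10 − (103 mod 10)) mod 10 = 7.

7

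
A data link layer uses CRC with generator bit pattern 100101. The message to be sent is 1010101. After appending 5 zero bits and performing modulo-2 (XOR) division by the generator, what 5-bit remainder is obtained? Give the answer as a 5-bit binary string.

Append 5 zeros: 101010100000. Divide by 100101 (XOR where the leading bit is 1):
  pos 0: 101010 XOR 100101 = 001111
  pos 2: 111110 XOR 100101 = 011011
  pos 3: 110110 XOR 100101 = 010011
  pos 4: 100110 XOR 100101 = 000011
Remainder (last 5 bits) = 01100. This is the CRC / FCS.

01100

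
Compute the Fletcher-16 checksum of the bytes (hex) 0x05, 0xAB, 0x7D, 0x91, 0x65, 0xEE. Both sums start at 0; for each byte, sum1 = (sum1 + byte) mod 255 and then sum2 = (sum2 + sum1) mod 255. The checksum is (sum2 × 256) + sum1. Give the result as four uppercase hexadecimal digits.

Running sums (mod 255):
  after byte 0 (0x05): sum1=5, sum2=5
  after byte 1 (0xAB): sum1=176, sum2=181
  after byte 2 (0x7D): sum1=46, sum2=227
  after byte 3 (0x91): sum1=191, sum2=163
  after byte 4 (0x65): sum1=37, sum2=200
  after byte 5 (0xEE): sum1=20, sum2=220
Checksum = sum2·256 + sum1 = 220·256 + 20 = 56340 = 0xDC14.

DC14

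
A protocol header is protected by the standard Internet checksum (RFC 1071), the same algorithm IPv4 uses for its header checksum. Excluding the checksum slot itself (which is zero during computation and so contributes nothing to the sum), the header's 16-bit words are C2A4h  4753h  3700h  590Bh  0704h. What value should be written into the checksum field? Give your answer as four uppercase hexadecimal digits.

One's-complement addition (fold any carry out of bit 15 back into bit 0):
  0xC2A4 + 0x4753 = 0x109F7 → wrap carry → 0x09F8
  0x09F8 + 0x3700 = 0x040F8
  0x40F8 + 0x590B = 0x09A03
  0x9A03 + 0x0704 = 0x0A107
One's-complement sum = 0xA107.
Checksum = ~0xA107 & 0xFFFF = 0x5EF8.

5EF8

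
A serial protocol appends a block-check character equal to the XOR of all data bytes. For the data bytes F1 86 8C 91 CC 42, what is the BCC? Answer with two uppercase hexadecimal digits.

XOR the bytes together:
  start with 0xF1
  0xF1 ⊕ 0x86 = 0x77
  0x77 ⊕ 0x8C = 0xFB
  0xFB ⊕ 0x91 = 0x6A
  0x6A ⊕ 0xCC = 0xA6
  0xA6 ⊕ 0x42 = 0xE4

E4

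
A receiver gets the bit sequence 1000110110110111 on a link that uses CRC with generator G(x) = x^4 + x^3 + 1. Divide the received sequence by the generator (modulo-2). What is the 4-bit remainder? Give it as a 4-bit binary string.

Modulo-2 division of 1000110110110111 by 11001:
  pos 0: 10001 XOR 11001 = 01000
  pos 1: 10001 XOR 11001 = 01000
  pos 2: 10000 XOR 11001 = 01001
  pos 3: 10011 XOR 11001 = 01010
  pos 4: 10101 XOR 11001 = 01100
  pos 5: 11000 XOR 11001 = 00001
  pos 9: 11101 XOR 11001 = 00100
  pos 11: 10011 XOR 11001 = 01010
Remainder = 1010 (nonzero — an error is detected).

1010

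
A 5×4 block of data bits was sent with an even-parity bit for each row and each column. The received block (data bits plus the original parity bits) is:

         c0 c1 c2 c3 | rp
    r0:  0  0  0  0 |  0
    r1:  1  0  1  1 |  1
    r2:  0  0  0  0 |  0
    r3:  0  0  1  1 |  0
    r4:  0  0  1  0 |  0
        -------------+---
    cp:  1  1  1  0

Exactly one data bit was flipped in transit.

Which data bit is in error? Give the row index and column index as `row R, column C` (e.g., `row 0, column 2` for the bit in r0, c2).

Recompute each row's even parity and compare to rp:
  r0: data parity 0, sent rp 0 → ok
  r1: data parity 1, sent rp 1 → ok
  r2: data parity 0, sent rp 0 → ok
  r3: data parity 0, sent rp 0 → ok
  r4: data parity 1, sent rp 0 → mismatch
Recompute each column's even parity and compare to cp:
  c0: data parity 1, sent cp 1 → ok
  c1: data parity 0, sent cp 1 → mismatch
  c2: data parity 1, sent cp 1 → ok
  c3: data parity 0, sent cp 0 → ok
Exactly one row (r4) and one column (c1) fail → the flipped bit is at their intersection.

row 4, column 1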